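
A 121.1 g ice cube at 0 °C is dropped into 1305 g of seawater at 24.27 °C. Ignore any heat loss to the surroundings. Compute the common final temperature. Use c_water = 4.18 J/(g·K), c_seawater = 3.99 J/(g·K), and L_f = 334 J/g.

Sum of m c ΔT and latent-heat terms is zero:
fusion: m_ice L_f = 121.1×334 = 40447; meltwater 0→T: 121.1×4.18×T = 506.2 T; seawater cools: 1305×3.99×(T − 24.27) = 5207(T − 24.27)
5713.1 T = 126373 − 40447 = 85925
T ≈ 15.04 °C. Since T > 0 °C, the all-ice-melts assumption holds.

T_f ≈ 15.0 °C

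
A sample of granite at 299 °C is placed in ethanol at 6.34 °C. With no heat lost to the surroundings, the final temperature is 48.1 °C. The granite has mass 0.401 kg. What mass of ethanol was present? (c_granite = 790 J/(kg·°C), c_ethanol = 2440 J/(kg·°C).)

m ≈ 0.78 kg

Net heat exchanged in the isolated system is zero:
0.401×790×(48.1 − 299) + m×2440×(48.1 − 6.34) = 0
101894 m = 79483
m = 79483/101894 ≈ 0.78 kg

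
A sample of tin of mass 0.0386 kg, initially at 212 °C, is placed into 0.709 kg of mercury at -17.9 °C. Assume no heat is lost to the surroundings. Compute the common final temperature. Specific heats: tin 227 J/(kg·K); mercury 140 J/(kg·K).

Taking heat into each body as positive, Σ m c ΔT = 0:
0.0386×227×(T − 212) + 0.709×140×(T − (-17.9)) = 0
8.762(T − 212) + 99.26(T − (-17.9)) = 0
(8.762 + 99.26) T = 8.762×212 + 99.26×(-17.9)
T = 80.83 / 108.02 = 0.748 °C

T_f ≈ 0.7 °C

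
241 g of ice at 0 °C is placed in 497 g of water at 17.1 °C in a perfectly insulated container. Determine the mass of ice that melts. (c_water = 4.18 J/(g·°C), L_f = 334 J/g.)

m_melted ≈ 106 g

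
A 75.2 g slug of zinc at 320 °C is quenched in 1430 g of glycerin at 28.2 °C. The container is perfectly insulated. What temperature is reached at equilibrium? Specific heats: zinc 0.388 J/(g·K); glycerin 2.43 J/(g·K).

Net heat exchanged in the isolated system is zero:
75.2·0.388·(T − 320) + 1430·2.43·(T − 28.2) = 0
(29.18 + 3474.9) T = 29.18·320 + 3474.9·28.2
T = 107329 / 3504.1 = 30.6 °C

T_f ≈ 30.6 °C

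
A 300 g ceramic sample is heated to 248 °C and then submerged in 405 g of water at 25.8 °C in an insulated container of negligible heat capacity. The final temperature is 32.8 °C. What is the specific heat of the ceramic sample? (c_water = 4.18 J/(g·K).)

m_s c (T_s − T_f) = m_water c_water (T_f − T_0):
300×c×(248 − 32.8) = 405×4.18×(32.8 − 25.8)
64560 c = 11850  ⇒  c ≈ 0.1836 J/(g·K)

c ≈ 0.184 J/(g·K)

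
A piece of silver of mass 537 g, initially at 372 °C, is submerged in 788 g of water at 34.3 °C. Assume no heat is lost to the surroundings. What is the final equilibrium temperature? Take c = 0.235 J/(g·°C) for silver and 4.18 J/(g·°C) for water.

|Q_silver| = |Q_water|:
537*0.235*(372 − T) = 788*4.18*(T − 34.3)
126.19(372 − T) = 3293.8(T − 34.3)
3420 T = 159923  ⇒  T ≈ 46.76 °C

T_f ≈ 46.8 °C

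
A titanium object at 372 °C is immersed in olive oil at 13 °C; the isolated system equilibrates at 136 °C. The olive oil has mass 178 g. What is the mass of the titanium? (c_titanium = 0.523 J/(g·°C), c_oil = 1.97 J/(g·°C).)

m ≈ 349 g

Let T be the final temperature. ΣQ_i = 0:
m·0.523·(136 − 372) + 178·1.97·(136 − 13) = 0
-123.43 m = -43131
m = -43131/-123.43 ≈ 349.4 g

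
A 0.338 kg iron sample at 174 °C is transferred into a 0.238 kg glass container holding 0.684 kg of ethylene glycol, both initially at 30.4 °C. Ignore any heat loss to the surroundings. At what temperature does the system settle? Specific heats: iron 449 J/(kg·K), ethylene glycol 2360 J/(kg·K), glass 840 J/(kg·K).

T_f ≈ 41.5 °C

With ΣQ=0 the equilibrium temperature is the m·c-weighted mean:
T_f = (151.76·174 + 1614.2·30.4 + 199.92·30.4) / (151.76 + 1614.2 + 199.92)
    = 81557 / 1965.9 ≈ 41.49 °C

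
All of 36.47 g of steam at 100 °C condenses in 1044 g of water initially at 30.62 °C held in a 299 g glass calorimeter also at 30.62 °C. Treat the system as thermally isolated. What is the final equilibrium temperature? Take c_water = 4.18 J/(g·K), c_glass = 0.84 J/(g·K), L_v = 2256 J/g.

Taking heat into each body as positive, Σ m c ΔT = 0:
steam→water at 100 °C releases m L_v = 36.47·2256 = 82276; condensed water 100 °C→T: 152.44(T − 100); water warms: 1044·4.18·(T − 30.62) = 4363.9(T − 30.62); glass cup: 299·0.84·(T − 30.62) = 251.16(T − 30.62)
4767.5 T = 82276 + 15244 + 141314 = 238835
T ≈ 50.10 °C, under the boiling point, so the assumption holds.

T_f ≈ 50.1 °C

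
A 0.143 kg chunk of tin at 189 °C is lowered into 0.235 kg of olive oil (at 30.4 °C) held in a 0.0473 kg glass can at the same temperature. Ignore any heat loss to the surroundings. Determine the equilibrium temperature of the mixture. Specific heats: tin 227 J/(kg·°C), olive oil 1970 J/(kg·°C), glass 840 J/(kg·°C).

Taking heat into each body as positive, Σ m c ΔT = 0:
0.143·227·(T − 189) + 0.235·1970·(T − 30.4) + 0.0473·840·(T − 30.4) = 0
32.46(T − 189) + 462.95(T − 30.4) + 39.73(T − 30.4) = 0
(32.46 + 462.95 + 39.73) T = 32.46·189 + 462.95·30.4 + 39.73·30.4
T ≈ 40.02 °C

T_f ≈ 40.0 °C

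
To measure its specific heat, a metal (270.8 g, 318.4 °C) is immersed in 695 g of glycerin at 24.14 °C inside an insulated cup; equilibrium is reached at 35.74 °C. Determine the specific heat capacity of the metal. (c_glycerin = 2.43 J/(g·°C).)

c ≈ 0.256 J/(g·°C)

Net heat exchanged in the isolated system is zero:
270.8·c·(35.74 − 318.4) + 695·2.43·(35.74 − 24.14) = 0
-76544 c = -19591
c = -19591/-76544 ≈ 0.2559 J/(g·°C)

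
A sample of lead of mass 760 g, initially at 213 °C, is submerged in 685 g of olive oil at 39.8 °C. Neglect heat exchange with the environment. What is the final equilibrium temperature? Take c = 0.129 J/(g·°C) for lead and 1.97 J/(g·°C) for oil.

Heat gained plus heat lost sum to zero:
760×0.129×(T − 213) + 685×1.97×(T − 39.8) = 0
1447.5 T = 74591
T = 74591 / 1447.5 = 51.5 °C

T_f ≈ 51.5 °C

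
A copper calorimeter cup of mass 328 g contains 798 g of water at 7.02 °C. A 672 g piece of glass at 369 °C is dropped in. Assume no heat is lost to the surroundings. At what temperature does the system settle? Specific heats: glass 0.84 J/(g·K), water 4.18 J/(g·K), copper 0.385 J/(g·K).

T_f ≈ 57.8 °C

Taking heat into each body as positive, Σ m c ΔT = 0:
672*0.84*(T − 369) + 798*4.18*(T − 7.02) + 328*0.385*(T − 7.02) = 0
(564.48 + 3335.6 + 126.28) T = 564.48*369 + 3335.6*7.02 + 126.28*7.02
T ≈ 57.77 °C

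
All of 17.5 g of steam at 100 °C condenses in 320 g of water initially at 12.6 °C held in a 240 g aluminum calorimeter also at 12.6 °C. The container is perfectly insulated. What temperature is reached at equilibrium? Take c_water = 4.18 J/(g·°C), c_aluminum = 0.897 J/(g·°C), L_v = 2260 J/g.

T_f ≈ 40.9 °C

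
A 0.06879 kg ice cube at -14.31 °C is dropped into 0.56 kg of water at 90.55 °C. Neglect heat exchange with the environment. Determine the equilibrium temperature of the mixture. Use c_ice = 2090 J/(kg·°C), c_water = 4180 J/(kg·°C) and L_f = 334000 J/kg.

T_f ≈ 71.1 °C

Sum of m c ΔT and latent-heat terms is zero:
warm ice to 0 °C: 0.06879×2090×(0 − (-14.31)) = 2057.4; melt ice: 0.06879×334000 = 22976; warm the meltwater: 287.54 T; water cools: 0.56×4180×(T − 90.55) = 2340.8(T − 90.55)
2628.3 T = 211959 − 25033 = 186926
T ≈ 71.12 °C — above 0 °C, consistent with complete melting.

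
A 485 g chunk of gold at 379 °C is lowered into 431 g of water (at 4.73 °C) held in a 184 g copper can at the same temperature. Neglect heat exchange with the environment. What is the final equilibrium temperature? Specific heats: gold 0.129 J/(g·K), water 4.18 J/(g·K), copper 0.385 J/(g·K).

Let T be the final temperature. ΣQ_i = 0:
485×0.129×(T − 379) + 431×4.18×(T − 4.73) + 184×0.385×(T − 4.73) = 0
62.57(T − 379) + 1801.6(T − 4.73) + 70.84(T − 4.73) = 0
1935 T = 32569
T ≈ 16.83 °C

T_f ≈ 16.8 °C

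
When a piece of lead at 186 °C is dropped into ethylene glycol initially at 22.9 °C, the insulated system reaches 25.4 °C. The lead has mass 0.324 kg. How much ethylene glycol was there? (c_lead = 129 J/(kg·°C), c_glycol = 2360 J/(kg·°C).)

m ≈ 1.14 kg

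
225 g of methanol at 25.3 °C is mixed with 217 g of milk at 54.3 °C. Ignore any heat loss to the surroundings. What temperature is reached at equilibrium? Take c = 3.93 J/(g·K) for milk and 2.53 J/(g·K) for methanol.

T_f ≈ 42.7 °C

Net heat exchanged in the isolated system is zero:
217*3.93*(T − 54.3) + 225*2.53*(T − 25.3) = 0
1422.1 T = 60710
T ≈ 42.69 °C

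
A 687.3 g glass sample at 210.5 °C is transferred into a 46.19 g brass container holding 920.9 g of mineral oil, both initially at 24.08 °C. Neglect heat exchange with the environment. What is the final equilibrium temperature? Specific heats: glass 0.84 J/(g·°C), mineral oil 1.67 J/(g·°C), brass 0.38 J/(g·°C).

T_f ≈ 74.5 °C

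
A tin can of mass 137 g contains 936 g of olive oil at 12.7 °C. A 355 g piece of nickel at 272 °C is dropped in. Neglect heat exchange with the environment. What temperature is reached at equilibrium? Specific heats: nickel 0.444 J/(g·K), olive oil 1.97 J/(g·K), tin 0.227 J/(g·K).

T_f is the heat-capacity-weighted average of the initial temperatures:
T_f = (157.62·272 + 1843.9·12.7 + 31.1·12.7) / (157.62 + 1843.9 + 31.1)
    = 66685 / 2032.6 ≈ 32.81 °C

T_f ≈ 32.8 °C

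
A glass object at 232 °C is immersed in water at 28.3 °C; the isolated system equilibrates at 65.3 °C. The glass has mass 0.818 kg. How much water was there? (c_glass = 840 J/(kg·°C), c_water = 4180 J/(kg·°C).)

Conservation of energy gives ΣQ = 0:
0.818×840×(65.3 − 232) + m×4180×(65.3 − 28.3) = 0
154660 m = 114543
m = 114543/154660 ≈ 0.7406 kg

m ≈ 0.741 kg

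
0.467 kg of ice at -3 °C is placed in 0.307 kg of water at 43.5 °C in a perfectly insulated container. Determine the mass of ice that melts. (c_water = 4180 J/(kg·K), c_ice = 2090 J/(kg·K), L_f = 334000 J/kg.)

m_melted ≈ 0.158 kg

Water can give up m c ΔT = 0.307·4180·43.5 = 55822 J before reaching 0 °C.
Warming the ice to 0 °C takes 0.467·2090·3 = 2928.1 J, leaving 52894 J for melting.
To melt every bit of ice: 0.467·334000 = 155978 J.
Since 52894 < 155978 J, not all the ice melts; equilibrium is at 0 °C.
m_melt = 52894 / L_f = 0.1584 kg.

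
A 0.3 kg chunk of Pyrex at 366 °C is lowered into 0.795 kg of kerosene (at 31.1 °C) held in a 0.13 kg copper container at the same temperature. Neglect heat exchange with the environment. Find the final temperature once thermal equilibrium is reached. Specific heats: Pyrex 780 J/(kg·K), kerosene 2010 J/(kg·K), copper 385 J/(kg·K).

T_f ≈ 72.7 °C

Setting the total heat transfer to zero:
0.3×780×(T − 366) + 0.795×2010×(T − 31.1) + 0.13×385×(T − 31.1) = 0
234(T − 366) + 1598(T − 31.1) + 50.05(T − 31.1) = 0
(234 + 1598 + 50.05) T = 234×366 + 1598×31.1 + 50.05×31.1
T = 136897/1882 ≈ 72.74 °C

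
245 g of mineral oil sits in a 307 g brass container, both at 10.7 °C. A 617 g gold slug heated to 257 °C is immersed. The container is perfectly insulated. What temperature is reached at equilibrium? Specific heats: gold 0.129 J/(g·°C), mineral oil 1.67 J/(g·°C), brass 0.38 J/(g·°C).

T_f ≈ 43.1 °C

Setting the total heat transfer to zero:
617*0.129*(T − 257) + 245*1.67*(T − 10.7) + 307*0.38*(T − 10.7) = 0
79.59(T − 257) + 409.15(T − 10.7) + 116.66(T − 10.7) = 0
(79.59 + 409.15 + 116.66) T = 79.59*257 + 409.15*10.7 + 116.66*10.7
T ≈ 43.08 °C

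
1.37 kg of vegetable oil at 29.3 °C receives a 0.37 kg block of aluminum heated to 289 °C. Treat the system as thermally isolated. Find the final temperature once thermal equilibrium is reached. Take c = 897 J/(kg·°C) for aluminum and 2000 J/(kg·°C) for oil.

T_f ≈ 57.4 °C

Heat lost by the aluminum equals heat gained by the oil:
0.37*897*(289 − T) = 1.37*2000*(T − 29.3)
331.89(289 − T) = 2740(T − 29.3)
3071.9 T = 176198  ⇒  T ≈ 57.36 °C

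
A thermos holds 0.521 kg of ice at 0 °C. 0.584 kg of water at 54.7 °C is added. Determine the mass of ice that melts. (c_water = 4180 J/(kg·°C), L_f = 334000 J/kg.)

m_melted ≈ 0.4 kg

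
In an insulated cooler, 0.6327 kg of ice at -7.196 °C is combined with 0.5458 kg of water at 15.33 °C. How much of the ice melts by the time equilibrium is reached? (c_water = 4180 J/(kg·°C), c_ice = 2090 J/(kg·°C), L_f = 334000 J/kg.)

Water can give up m c ΔT = 0.5458·4180·15.33 = 34975 J before reaching 0 °C.
Of that, 0.6327·2090·7.196 = 9515.6 J goes to bring the ice to 0 °C, leaving 25459 J.
To melt every bit of ice: 0.6327·334000 = 211322 J.
25459 J < 211322 J, so only part of the ice melts and the system sits at 0 °C.
m_melt = 25459 / L_f = 0.07622 kg.

m_melted ≈ 0.0762 kg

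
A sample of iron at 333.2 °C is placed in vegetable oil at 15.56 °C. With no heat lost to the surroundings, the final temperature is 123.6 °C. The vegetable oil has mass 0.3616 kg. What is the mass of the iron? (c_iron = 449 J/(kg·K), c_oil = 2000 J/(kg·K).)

m ≈ 0.83 kg

|Q_iron| = |Q_oil|:
m·449·(333.2 − 123.6) = 0.3616·2000·(123.6 − 15.56)
94110 m = 78135  ⇒  m ≈ 0.8302 kg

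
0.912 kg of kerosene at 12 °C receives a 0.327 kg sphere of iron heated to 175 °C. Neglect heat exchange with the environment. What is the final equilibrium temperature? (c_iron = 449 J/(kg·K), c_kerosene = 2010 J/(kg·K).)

T_f is the heat-capacity-weighted average of the initial temperatures:
T_f = (146.82*175 + 1833.1*12) / (146.82 + 1833.1)
    = 47691 / 1979.9 ≈ 24.09 °C

T_f ≈ 24.1 °C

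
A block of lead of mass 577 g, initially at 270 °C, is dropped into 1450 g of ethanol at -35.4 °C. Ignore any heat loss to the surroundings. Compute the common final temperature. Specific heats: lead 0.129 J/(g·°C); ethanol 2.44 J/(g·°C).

T_f ≈ -29.1 °C

T_f = Σ m_i c_i T_i / Σ m_i c_i:
T_f = (74.43×270 + 3538×(-35.4)) / (74.43 + 3538)
    = -105148 / 3612.4 ≈ -29.11 °C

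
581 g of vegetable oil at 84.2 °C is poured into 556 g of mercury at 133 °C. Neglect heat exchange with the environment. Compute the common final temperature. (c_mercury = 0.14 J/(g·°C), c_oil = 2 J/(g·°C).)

Net heat exchanged in the isolated system is zero:
556·0.14·(T − 133) + 581·2·(T − 84.2) = 0
77.84(T − 133) + 1162(T − 84.2) = 0
(77.84 + 1162) T = 77.84·133 + 1162·84.2
T ≈ 87.26 °C

T_f ≈ 87.3 °C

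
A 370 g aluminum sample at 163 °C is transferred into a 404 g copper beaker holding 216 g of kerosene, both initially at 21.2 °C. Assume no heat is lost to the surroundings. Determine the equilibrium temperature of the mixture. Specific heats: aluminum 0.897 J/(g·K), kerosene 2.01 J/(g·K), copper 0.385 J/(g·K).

T_f ≈ 72.3 °C

Energy conservation, ΣQ = 0:
370×0.897×(T − 163) + 216×2.01×(T − 21.2) + 404×0.385×(T − 21.2) = 0
331.89(T − 163) + 434.16(T − 21.2) + 155.54(T − 21.2) = 0
921.59 T = 66600
T = 66600 / 921.59 = 72.3 °C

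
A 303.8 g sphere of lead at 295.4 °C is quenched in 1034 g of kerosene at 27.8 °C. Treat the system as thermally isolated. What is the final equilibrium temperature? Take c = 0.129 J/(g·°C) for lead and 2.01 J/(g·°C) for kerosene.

T_f ≈ 32.8 °C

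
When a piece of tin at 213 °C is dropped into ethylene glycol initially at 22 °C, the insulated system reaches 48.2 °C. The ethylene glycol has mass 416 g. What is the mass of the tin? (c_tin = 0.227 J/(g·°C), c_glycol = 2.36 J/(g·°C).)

m ≈ 688 g

|Q_tin| = |Q_glycol|:
m×0.227×(213 − 48.2) = 416×2.36×(48.2 − 22)
37.41 m = 25722  ⇒  m ≈ 687.6 g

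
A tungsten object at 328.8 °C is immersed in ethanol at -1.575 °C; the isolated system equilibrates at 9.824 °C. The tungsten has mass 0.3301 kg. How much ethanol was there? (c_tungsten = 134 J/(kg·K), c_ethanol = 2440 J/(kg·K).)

Energy conservation, ΣQ = 0:
0.3301×134×(9.824 − 328.8) + m×2440×(9.824 − (-1.575)) = 0
27814 m = 14109
m = 14109/27814 ≈ 0.5073 kg

m ≈ 0.507 kg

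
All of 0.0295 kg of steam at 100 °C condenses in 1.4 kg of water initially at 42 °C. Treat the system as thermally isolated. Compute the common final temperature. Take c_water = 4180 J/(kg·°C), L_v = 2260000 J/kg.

Setting the total heat transfer to zero:
condense steam: −0.0295×2260000 = −66670
  condensate cools 100→T: 0.0295×4180×(T − 100) = 123.31(T − 100)
  water warms: 1.4×4180×(T − 42) = 5852(T − 42)
5975.3 T = 66670 + 12331 + 245784 = 324785
T ≈ 54.35 °C, under the boiling point, so the assumption holds.

T_f ≈ 54.4 °C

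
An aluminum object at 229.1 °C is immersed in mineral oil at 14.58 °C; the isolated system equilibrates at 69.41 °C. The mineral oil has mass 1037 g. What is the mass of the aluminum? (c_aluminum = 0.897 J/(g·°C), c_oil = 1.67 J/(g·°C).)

m ≈ 663 g

Heat lost by the aluminum = heat gained by the oil:
m·0.897·(229.1 − 69.41) = 1037·1.67·(69.41 − 14.58)
143.24 m = 94954  ⇒  m ≈ 662.9 g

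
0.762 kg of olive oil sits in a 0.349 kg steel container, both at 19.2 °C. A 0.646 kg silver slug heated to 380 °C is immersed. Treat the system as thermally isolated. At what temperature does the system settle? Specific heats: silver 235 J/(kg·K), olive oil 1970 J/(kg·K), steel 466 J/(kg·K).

T_f ≈ 49.4 °C

Let T be the final temperature. ΣQ_i = 0:
0.646·235·(T − 380) + 0.762·1970·(T − 19.2) + 0.349·466·(T − 19.2) = 0
151.81(T − 380) + 1501.1(T − 19.2) + 162.63(T − 19.2) = 0
(151.81 + 1501.1 + 162.63) T = 151.81·380 + 1501.1·19.2 + 162.63·19.2
T ≈ 49.37 °C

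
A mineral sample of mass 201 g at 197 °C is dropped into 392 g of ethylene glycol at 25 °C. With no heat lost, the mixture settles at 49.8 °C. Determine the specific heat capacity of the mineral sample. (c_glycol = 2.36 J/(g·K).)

c ≈ 0.775 J/(g·K)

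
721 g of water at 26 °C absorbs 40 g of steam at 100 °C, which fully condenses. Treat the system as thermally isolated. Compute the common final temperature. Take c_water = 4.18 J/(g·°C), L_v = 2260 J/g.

Setting the total heat transfer to zero:
steam→water at 100 °C releases m L_v = 40·2260 = 90400
  condensate cools 100→T: 40·4.18·(T − 100) = 167.2(T − 100)
  water warms: 721·4.18·(T − 26) = 3013.8(T − 26)
3181 T = 90400 + 16720 + 78358 = 185478
T ≈ 58.31 °C (< 100 °C, so full condensation is consistent).

T_f ≈ 58.3 °C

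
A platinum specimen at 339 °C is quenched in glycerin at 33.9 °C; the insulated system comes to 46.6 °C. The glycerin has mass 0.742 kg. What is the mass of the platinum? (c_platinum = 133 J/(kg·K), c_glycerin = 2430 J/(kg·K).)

m ≈ 0.589 kg

Heat lost by the platinum = heat gained by the glycerin:
m×133×(339 − 46.6) = 0.742×2430×(46.6 − 33.9)
38889 m = 22899  ⇒  m ≈ 0.5888 kg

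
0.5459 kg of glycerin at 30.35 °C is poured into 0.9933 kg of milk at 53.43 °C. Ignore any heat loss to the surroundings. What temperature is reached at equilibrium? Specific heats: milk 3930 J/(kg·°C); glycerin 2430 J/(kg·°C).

T_f ≈ 47.6 °C

Heat lost by the milk equals heat gained by the glycerin:
0.9933*3930*(53.43 − T) = 0.5459*2430*(T − 30.35)
3903.7(53.43 − T) = 1326.5(T − 30.35)
5230.2 T = 248833  ⇒  T ≈ 47.58 °C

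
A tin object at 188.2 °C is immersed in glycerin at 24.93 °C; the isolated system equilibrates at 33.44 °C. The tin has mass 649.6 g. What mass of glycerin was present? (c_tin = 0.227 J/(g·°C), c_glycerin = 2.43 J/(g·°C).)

Setting the total heat transfer to zero:
649.6×0.227×(33.44 − 188.2) + m×2.43×(33.44 − 24.93) = 0
20.68 m = 22821
m = 22821/20.68 ≈ 1104 g

m ≈ 1100 g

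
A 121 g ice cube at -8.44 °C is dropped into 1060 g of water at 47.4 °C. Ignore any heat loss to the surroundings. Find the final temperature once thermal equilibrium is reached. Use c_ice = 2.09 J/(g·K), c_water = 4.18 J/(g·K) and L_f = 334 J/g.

T_f ≈ 33.9 °C

Energy balance with sensible and latent terms:
ice -8.44→0 °C: 121×2.09×8.44 = 2134.4; melt ice: 121×334 = 40414; meltwater 0→T: 121×4.18×T = 505.78 T; water: 4430.8(T − 47.4)
4936.6 T = 210020 − 42548 = 167472
T ≈ 33.92 °C — above 0 °C, consistent with complete melting.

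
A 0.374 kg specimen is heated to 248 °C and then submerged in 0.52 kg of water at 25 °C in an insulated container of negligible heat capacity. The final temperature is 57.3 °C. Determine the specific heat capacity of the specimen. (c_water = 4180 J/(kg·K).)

c ≈ 984 J/(kg·K)

Heat lost by the specimen = heat gained by the water:
0.374×c×(248 − 57.3) = 0.52×4180×(57.3 − 25)
71.32 c = 70207  ⇒  c ≈ 984.4 J/(kg·K)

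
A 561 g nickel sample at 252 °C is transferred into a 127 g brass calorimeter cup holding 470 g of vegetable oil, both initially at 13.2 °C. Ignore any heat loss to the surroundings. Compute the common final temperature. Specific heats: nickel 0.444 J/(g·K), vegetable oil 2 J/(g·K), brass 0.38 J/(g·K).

Setting the total heat transfer to zero:
561·0.444·(T − 252) + 470·2·(T − 13.2) + 127·0.38·(T − 13.2) = 0
1237.3 T = 75814
T ≈ 61.27 °C

T_f ≈ 61.3 °C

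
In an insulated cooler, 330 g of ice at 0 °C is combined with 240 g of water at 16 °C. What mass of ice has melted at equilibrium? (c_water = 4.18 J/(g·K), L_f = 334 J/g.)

m_melted ≈ 48.1 g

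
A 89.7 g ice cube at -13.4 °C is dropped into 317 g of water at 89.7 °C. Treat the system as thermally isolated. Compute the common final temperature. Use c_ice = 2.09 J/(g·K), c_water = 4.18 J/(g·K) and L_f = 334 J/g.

Taking heat into each body as positive, Σ m c ΔT = 0:
ice -13.4→0 °C: 89.7×2.09×13.4 = 2512.1; latent heat to melt: 89.7×334 = 29960; warm the meltwater: 374.95 T; water cools: 317×4.18×(T − 89.7) = 1325.1(T − 89.7)
1700 T = 118858 − 32472 = 86386
T ≈ 50.82 °C. Since T > 0 °C, the all-ice-melts assumption holds.

T_f ≈ 50.8 °C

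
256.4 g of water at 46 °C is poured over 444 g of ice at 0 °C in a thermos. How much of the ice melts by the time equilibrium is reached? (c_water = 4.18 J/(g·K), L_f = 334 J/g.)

m_melted ≈ 148 g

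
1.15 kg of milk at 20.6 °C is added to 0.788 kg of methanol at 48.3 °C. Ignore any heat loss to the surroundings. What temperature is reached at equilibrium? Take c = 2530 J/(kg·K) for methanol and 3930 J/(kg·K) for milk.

T_f ≈ 29.1 °C

T_f is the heat-capacity-weighted average of the initial temperatures:
T_f = (1993.6·48.3 + 4519.5·20.6) / (1993.6 + 4519.5)
    = 189395 / 6513.1 ≈ 29.08 °C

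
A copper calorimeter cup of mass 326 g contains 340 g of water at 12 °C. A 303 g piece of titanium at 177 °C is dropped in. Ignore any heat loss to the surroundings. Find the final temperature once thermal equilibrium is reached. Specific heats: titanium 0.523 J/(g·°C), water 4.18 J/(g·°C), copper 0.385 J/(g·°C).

T_f is the heat-capacity-weighted average of the initial temperatures:
T_f = (158.47·177 + 1421.2·12 + 125.51·12) / (158.47 + 1421.2 + 125.51)
    = 46610 / 1705.2 ≈ 27.33 °C

T_f ≈ 27.3 °C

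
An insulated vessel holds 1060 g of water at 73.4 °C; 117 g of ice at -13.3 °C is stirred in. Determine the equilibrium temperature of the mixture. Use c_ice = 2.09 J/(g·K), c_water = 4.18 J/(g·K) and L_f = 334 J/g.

T_f ≈ 57.5 °C

Taking heat into each body as positive, Σ m c ΔT = 0:
warm ice to 0 °C: 117×2.09×(0 − (-13.3)) = 3252.2; fusion: m_ice L_f = 117×334 = 39078; warm the meltwater: 489.06 T; water cools: 1060×4.18×(T − 73.4) = 4430.8(T − 73.4)
4919.9 T = 325221 − 42330 = 282890
T ≈ 57.50 °C. Since T > 0 °C, the all-ice-melts assumption holds.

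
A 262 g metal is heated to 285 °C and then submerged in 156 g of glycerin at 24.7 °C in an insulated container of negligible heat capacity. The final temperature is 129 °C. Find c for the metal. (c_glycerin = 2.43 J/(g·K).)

c ≈ 0.967 J/(g·K)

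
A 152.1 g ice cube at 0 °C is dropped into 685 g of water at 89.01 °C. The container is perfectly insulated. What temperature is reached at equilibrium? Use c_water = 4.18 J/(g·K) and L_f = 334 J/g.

Energy balance with sensible and latent terms:
melt ice: 152.1·334 = 50801; warm the meltwater: 635.78 T; water: 2863.3(T − 89.01)
3499.1 T = 254862 − 50801 = 204061
T ≈ 58.32 °C — above 0 °C, consistent with complete melting.

T_f ≈ 58.3 °C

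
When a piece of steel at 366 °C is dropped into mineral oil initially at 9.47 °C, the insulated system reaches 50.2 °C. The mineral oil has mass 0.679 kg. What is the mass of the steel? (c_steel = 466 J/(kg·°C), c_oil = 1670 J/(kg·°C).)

m ≈ 0.314 kg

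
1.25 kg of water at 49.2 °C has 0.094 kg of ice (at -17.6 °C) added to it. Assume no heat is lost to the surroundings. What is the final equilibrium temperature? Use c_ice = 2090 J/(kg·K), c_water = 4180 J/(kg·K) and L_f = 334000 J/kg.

T_f ≈ 39.6 °C

Energy conservation, ΣQ = 0:
ice -17.6→0 °C: 0.094·2090·17.6 = 3457.7; latent heat to melt: 0.094·334000 = 31396; meltwater 0→T: 0.094·4180·T = 392.92 T; water cools: 1.25·4180·(T − 49.2) = 5225(T − 49.2)
5617.9 T = 257070 − 34854 = 222216
T ≈ 39.55 °C (positive, so assuming full melt was valid).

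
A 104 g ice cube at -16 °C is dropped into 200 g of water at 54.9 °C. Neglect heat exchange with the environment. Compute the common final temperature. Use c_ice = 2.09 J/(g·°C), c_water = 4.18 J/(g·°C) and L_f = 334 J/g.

T_f ≈ 6.0 °C

Taking heat into each body as positive, Σ m c ΔT = 0:
warm ice to 0 °C: 104×2.09×(0 − (-16)) = 3477.8
  fusion: m_ice L_f = 104×334 = 34736
  meltwater 0→T: 104×4.18×T = 434.72 T
  water: 836(T − 54.9)
1270.7 T = 45896 − 38214 = 7682.6
T ≈ 6.05 °C (positive, so assuming full melt was valid).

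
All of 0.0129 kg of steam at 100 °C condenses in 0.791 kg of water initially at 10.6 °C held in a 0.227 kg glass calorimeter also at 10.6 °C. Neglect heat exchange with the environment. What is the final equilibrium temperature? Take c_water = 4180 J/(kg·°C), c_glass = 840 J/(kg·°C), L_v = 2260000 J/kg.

Conservation of energy gives ΣQ = 0:
latent heat released on condensation: 0.0129·2260000 = 29154
  condensed water 100 °C→T: 53.92(T − 100)
  water warms: 0.791·4180·(T − 10.6) = 3306.4(T − 10.6)
  glass cup: 0.227·840·(T − 10.6) = 190.68(T − 10.6)
3551 T = 29154 + 5392.2 + 37069 = 71615
T ≈ 20.17 °C — below 100 °C, confirming all the steam condensed.

T_f ≈ 20.2 °C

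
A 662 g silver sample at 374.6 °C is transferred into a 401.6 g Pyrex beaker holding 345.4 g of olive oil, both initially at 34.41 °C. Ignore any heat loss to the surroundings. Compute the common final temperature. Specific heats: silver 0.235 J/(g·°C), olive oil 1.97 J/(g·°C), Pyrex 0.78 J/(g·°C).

T_f ≈ 80.5 °C

T_f is the heat-capacity-weighted average of the initial temperatures:
T_f = (155.57*374.6 + 680.44*34.41 + 313.25*34.41) / (155.57 + 680.44 + 313.25)
    = 92469 / 1149.3 ≈ 80.46 °C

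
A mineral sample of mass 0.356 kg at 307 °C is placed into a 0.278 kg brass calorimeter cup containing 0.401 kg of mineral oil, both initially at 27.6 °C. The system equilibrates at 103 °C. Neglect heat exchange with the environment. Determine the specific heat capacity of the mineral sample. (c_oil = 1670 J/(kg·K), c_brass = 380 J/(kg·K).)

c ≈ 805 J/(kg·K)

Net heat exchanged in the isolated system is zero:
0.356×c×(103 − 307) + 0.401×1670×(103 − 27.6) + 0.278×380×(103 − 27.6) = 0
-72.62 c = -58458
c = -58458/-72.62 ≈ 804.9 J/(kg·K)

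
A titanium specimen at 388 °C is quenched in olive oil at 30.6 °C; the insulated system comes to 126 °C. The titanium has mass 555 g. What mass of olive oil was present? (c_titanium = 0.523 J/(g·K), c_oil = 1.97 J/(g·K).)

Conservation of energy gives ΣQ = 0:
555×0.523×(126 − 388) + m×1.97×(126 − 30.6) = 0
187.94 m = 76049
m = 76049/187.94 ≈ 404.7 g

m ≈ 405 g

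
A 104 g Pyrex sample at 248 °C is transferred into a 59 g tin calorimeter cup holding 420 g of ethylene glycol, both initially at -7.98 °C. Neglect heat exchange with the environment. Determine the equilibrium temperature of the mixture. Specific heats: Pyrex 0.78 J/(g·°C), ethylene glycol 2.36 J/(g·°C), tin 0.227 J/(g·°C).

Let T be the final temperature. ΣQ_i = 0:
104·0.78·(T − 248) + 420·2.36·(T − (-7.98)) + 59·0.227·(T − (-7.98)) = 0
1085.7 T = 12101
T = 12101 / 1085.7 = 11.1 °C

T_f ≈ 11.1 °C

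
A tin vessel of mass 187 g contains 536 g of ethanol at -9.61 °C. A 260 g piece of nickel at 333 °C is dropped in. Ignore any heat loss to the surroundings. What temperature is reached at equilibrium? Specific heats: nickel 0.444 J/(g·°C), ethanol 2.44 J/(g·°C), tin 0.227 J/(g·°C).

T_f ≈ 17.4 °C

Taking heat into each body as positive, Σ m c ΔT = 0:
260·0.444·(T − 333) + 536·2.44·(T − (-9.61)) + 187·0.227·(T − (-9.61)) = 0
115.44(T − 333) + 1307.8(T − (-9.61)) + 42.45(T − (-9.61)) = 0
(115.44 + 1307.8 + 42.45) T = 115.44·333 + 1307.8·(-9.61) + 42.45·(-9.61)
T = 25465 / 1465.7 = 17.4 °C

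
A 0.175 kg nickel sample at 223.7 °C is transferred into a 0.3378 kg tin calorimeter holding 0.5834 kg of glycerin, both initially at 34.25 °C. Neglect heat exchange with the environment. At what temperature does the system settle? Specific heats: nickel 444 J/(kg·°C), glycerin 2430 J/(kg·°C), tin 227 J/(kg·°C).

Energy conservation, ΣQ = 0:
0.175×444×(T − 223.7) + 0.5834×2430×(T − 34.25) + 0.3378×227×(T − 34.25) = 0
77.7(T − 223.7) + 1417.7(T − 34.25) + 76.68(T − 34.25) = 0
(77.7 + 1417.7 + 76.68) T = 77.7×223.7 + 1417.7×34.25 + 76.68×34.25
T = 68563/1572 ≈ 43.61 °C

T_f ≈ 43.6 °C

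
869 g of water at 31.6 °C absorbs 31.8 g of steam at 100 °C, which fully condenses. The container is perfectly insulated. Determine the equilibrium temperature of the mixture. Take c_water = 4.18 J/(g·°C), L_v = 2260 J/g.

T_f ≈ 53.1 °C

Energy balance with sensible and latent terms:
condense steam: −31.8×2260 = −71868
  condensate cools 100→T: 31.8×4.18×(T − 100) = 132.92(T − 100)
  original water: 3632.4(T − 31.6)
3765.3 T = 71868 + 13292 + 114784 = 199945
T ≈ 53.10 °C — below 100 °C, confirming all the steam condensed.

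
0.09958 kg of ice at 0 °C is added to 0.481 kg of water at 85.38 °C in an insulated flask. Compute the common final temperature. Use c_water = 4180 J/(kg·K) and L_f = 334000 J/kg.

T_f ≈ 57.0 °C

Energy balance with sensible and latent terms:
latent heat to melt: 0.09958·334000 = 33260
  meltwater 0→T: 0.09958·4180·T = 416.24 T
  water: 2010.6(T − 85.38)
2426.8 T = 171663 − 33260 = 138404
T ≈ 57.03 °C — above 0 °C, consistent with complete melting.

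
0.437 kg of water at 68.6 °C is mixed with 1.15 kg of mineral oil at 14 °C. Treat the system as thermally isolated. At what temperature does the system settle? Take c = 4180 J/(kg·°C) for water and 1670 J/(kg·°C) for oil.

T_f ≈ 40.6 °C

Net heat exchanged in the isolated system is zero:
0.437×4180×(T − 68.6) + 1.15×1670×(T − 14) = 0
1826.7(T − 68.6) + 1920.5(T − 14) = 0
(1826.7 + 1920.5) T = 1826.7×68.6 + 1920.5×14
T = 152196 / 3747.2 = 40.6 °C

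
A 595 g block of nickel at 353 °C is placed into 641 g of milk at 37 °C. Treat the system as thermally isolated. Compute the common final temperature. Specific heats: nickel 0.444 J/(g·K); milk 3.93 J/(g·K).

T_f ≈ 67.0 °C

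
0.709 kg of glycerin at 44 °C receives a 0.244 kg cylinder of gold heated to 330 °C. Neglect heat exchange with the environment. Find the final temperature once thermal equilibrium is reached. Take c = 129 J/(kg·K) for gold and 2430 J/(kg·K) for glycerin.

T_f ≈ 49.1 °C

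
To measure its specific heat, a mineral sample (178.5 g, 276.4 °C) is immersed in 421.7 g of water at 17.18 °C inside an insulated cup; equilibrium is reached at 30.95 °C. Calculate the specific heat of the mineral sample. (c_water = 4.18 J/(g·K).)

c ≈ 0.554 J/(g·K)

Heat lost by the mineral sample = heat gained by the water:
178.5×c×(276.4 − 30.95) = 421.7×4.18×(30.95 − 17.18)
43813 c = 24272  ⇒  c ≈ 0.554 J/(g·K)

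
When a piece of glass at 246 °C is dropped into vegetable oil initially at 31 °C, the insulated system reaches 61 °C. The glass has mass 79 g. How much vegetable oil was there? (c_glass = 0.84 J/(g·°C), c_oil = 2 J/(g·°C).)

Heat gained plus heat lost sum to zero:
79·0.84·(61 − 246) + m·2·(61 − 31) = 0
60 m = 12277
m = 12277/60 ≈ 204.6 g

m ≈ 205 g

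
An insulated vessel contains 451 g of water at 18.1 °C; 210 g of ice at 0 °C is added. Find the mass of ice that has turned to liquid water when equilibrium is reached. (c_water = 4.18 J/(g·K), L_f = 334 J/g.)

m_melted ≈ 102 g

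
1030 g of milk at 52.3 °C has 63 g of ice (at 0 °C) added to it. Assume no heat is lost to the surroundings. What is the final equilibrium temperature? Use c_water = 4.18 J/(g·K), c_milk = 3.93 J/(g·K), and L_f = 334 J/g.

T_f ≈ 44.2 °C

Heat gained plus heat lost sum to zero:
latent heat to melt: 63·334 = 21042; meltwater 0→T: 63·4.18·T = 263.34 T; milk cools: 1030·3.93·(T − 52.3) = 4047.9(T − 52.3)
4311.2 T = 211705 − 21042 = 190663
T ≈ 44.22 °C. Since T > 0 °C, the all-ice-melts assumption holds.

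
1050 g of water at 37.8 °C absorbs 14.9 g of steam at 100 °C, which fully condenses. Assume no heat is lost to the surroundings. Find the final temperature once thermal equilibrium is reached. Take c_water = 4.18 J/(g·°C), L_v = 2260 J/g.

T_f ≈ 46.2 °C

Energy balance with sensible and latent terms:
condense steam: −14.9·2260 = −33674; condensate cools 100→T: 14.9·4.18·(T − 100) = 62.28(T − 100); water warms: 1050·4.18·(T − 37.8) = 4389(T − 37.8)
4451.3 T = 33674 + 6228.2 + 165904 = 205806
T ≈ 46.24 °C — below 100 °C, confirming all the steam condensed.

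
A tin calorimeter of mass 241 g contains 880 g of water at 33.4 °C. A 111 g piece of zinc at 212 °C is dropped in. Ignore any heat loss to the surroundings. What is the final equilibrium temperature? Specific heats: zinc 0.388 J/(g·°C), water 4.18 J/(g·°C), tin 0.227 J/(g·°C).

Energy conservation, ΣQ = 0:
111*0.388*(T − 212) + 880*4.18*(T − 33.4) + 241*0.227*(T − 33.4) = 0
43.07(T − 212) + 3678.4(T − 33.4) + 54.71(T − 33.4) = 0
(43.07 + 3678.4 + 54.71) T = 43.07*212 + 3678.4*33.4 + 54.71*33.4
T = 133816/3776.2 ≈ 35.44 °C

T_f ≈ 35.4 °C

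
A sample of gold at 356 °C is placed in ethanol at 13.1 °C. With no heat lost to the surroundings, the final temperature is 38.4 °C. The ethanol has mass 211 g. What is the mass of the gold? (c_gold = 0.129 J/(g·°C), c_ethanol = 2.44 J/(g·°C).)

m ≈ 318 g

Net heat exchanged in the isolated system is zero:
m·0.129·(38.4 − 356) + 211·2.44·(38.4 − 13.1) = 0
-40.97 m = -13025
m = -13025/-40.97 ≈ 317.9 g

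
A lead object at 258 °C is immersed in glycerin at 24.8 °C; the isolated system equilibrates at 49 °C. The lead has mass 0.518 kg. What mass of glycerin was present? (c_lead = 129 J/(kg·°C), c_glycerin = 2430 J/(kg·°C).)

m ≈ 0.237 kg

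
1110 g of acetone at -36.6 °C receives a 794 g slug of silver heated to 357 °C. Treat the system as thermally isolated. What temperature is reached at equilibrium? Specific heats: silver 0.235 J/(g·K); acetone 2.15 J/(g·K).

Energy conservation, ΣQ = 0:
794·0.235·(T − 357) + 1110·2.15·(T − (-36.6)) = 0
186.59(T − 357) + 2386.5(T − (-36.6)) = 0
(186.59 + 2386.5) T = 186.59·357 + 2386.5·(-36.6)
T ≈ -8.06 °C

T_f ≈ -8.1 °C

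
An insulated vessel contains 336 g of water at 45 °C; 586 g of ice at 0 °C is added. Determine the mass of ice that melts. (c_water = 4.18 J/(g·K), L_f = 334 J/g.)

Heat available from the water dropping to 0 °C: 336·4.18·45 = 63202 J.
To melt every bit of ice: 586·334 = 195724 J.
That's not enough to melt it all — equilibrium is at 0 °C with ice remaining.
Mass melted = 63202/334 ≈ 189.2 g.

m_melted ≈ 189 g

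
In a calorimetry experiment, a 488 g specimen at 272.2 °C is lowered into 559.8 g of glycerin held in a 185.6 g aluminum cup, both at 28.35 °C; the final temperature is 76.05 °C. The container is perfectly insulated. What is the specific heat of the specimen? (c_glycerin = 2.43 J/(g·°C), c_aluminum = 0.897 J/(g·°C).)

c ≈ 0.761 J/(g·°C)

Taking heat into each body as positive, Σ m c ΔT = 0:
488×c×(76.05 − 272.2) + 559.8×2.43×(76.05 − 28.35) + 185.6×0.897×(76.05 − 28.35) = 0
-95721 c = -72828
c = -72828/-95721 ≈ 0.7608 J/(g·°C)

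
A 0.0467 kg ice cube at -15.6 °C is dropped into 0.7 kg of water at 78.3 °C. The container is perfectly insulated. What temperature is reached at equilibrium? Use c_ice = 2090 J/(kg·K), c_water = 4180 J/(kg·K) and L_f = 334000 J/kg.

T_f ≈ 67.9 °C

Energy conservation, ΣQ = 0:
warm ice to 0 °C: 0.0467×2090×(0 − (-15.6)) = 1522.6
  latent heat to melt: 0.0467×334000 = 15598
  meltwater 0→T: 0.0467×4180×T = 195.21 T
  water: 2926(T − 78.3)
3121.2 T = 229106 − 17120 = 211985
T ≈ 67.92 °C — above 0 °C, consistent with complete melting.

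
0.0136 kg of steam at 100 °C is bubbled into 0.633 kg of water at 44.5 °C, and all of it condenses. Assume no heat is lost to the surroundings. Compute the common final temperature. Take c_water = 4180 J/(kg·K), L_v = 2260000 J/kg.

Energy conservation, ΣQ = 0:
steam→water at 100 °C releases m L_v = 0.0136·2260000 = 30736
  condensed water 100 °C→T: 56.85(T − 100)
  original water: 2645.9(T − 44.5)
2702.8 T = 30736 + 5684.8 + 117744 = 154165
T ≈ 57.04 °C (< 100 °C, so full condensation is consistent).

T_f ≈ 57.0 °C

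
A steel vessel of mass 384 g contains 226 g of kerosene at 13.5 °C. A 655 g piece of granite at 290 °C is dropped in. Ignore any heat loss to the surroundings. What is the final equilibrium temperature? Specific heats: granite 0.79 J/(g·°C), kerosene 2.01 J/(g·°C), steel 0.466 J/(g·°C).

T_f ≈ 137.8 °C

Let T be the final temperature. ΣQ_i = 0:
655*0.79*(T − 290) + 226*2.01*(T − 13.5) + 384*0.466*(T − 13.5) = 0
1150.7 T = 158609
T ≈ 137.84 °C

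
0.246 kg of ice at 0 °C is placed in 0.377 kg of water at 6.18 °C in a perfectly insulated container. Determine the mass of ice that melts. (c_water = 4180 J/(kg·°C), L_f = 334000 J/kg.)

Water can give up m c ΔT = 0.377×4180×6.18 = 9738.8 J before reaching 0 °C.
Fully melting the ice requires m_ice L_f = 0.246×334000 = 82164 J.
9738.8 J < 82164 J, so only part of the ice melts and the system sits at 0 °C.
m_melted×334000 = 9738.8  ⇒  m_melted ≈ 0.02916 kg.

m_melted ≈ 0.0292 kg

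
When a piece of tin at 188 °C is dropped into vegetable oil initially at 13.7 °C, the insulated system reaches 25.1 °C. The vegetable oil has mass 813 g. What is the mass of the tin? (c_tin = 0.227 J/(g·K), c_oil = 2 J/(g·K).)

m ≈ 501 g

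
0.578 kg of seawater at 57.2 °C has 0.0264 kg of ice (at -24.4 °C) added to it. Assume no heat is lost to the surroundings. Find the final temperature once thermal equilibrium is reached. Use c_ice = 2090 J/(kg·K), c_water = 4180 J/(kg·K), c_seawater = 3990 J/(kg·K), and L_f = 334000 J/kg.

T_f ≈ 50.4 °C

Energy conservation, ΣQ = 0:
ice -24.4→0 °C: 0.0264×2090×24.4 = 1346.3
  melt ice: 0.0264×334000 = 8817.6
  warm the meltwater: 110.35 T
  seawater: 2306.2(T − 57.2)
2416.6 T = 131916 − 10164 = 121752
T ≈ 50.38 °C (positive, so assuming full melt was valid).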